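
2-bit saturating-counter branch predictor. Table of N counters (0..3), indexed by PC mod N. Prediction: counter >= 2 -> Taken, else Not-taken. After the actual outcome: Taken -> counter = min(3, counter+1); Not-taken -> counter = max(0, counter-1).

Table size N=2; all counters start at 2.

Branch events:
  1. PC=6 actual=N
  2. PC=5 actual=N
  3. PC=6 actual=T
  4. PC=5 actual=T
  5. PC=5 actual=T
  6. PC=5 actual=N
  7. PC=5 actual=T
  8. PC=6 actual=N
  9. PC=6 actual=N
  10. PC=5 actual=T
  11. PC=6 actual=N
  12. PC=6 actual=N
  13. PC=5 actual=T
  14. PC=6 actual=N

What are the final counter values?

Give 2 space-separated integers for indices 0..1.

Answer: 0 3

Derivation:
Ev 1: PC=6 idx=0 pred=T actual=N -> ctr[0]=1
Ev 2: PC=5 idx=1 pred=T actual=N -> ctr[1]=1
Ev 3: PC=6 idx=0 pred=N actual=T -> ctr[0]=2
Ev 4: PC=5 idx=1 pred=N actual=T -> ctr[1]=2
Ev 5: PC=5 idx=1 pred=T actual=T -> ctr[1]=3
Ev 6: PC=5 idx=1 pred=T actual=N -> ctr[1]=2
Ev 7: PC=5 idx=1 pred=T actual=T -> ctr[1]=3
Ev 8: PC=6 idx=0 pred=T actual=N -> ctr[0]=1
Ev 9: PC=6 idx=0 pred=N actual=N -> ctr[0]=0
Ev 10: PC=5 idx=1 pred=T actual=T -> ctr[1]=3
Ev 11: PC=6 idx=0 pred=N actual=N -> ctr[0]=0
Ev 12: PC=6 idx=0 pred=N actual=N -> ctr[0]=0
Ev 13: PC=5 idx=1 pred=T actual=T -> ctr[1]=3
Ev 14: PC=6 idx=0 pred=N actual=N -> ctr[0]=0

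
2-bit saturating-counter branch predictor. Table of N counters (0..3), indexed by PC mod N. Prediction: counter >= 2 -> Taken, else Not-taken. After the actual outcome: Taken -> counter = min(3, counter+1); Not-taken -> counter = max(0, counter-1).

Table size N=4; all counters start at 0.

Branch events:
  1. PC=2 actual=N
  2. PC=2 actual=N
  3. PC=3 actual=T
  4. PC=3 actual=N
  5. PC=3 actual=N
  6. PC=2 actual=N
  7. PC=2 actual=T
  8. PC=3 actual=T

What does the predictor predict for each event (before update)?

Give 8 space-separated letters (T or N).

Ev 1: PC=2 idx=2 pred=N actual=N -> ctr[2]=0
Ev 2: PC=2 idx=2 pred=N actual=N -> ctr[2]=0
Ev 3: PC=3 idx=3 pred=N actual=T -> ctr[3]=1
Ev 4: PC=3 idx=3 pred=N actual=N -> ctr[3]=0
Ev 5: PC=3 idx=3 pred=N actual=N -> ctr[3]=0
Ev 6: PC=2 idx=2 pred=N actual=N -> ctr[2]=0
Ev 7: PC=2 idx=2 pred=N actual=T -> ctr[2]=1
Ev 8: PC=3 idx=3 pred=N actual=T -> ctr[3]=1

Answer: N N N N N N N N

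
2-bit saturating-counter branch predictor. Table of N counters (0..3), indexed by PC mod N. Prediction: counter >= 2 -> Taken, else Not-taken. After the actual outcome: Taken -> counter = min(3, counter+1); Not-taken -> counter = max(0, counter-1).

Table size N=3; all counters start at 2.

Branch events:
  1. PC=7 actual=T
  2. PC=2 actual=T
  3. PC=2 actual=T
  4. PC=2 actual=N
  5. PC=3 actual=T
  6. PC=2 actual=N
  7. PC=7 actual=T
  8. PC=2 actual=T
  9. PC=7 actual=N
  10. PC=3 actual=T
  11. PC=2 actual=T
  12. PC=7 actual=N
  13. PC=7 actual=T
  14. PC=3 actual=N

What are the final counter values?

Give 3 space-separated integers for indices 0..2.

Answer: 2 2 3

Derivation:
Ev 1: PC=7 idx=1 pred=T actual=T -> ctr[1]=3
Ev 2: PC=2 idx=2 pred=T actual=T -> ctr[2]=3
Ev 3: PC=2 idx=2 pred=T actual=T -> ctr[2]=3
Ev 4: PC=2 idx=2 pred=T actual=N -> ctr[2]=2
Ev 5: PC=3 idx=0 pred=T actual=T -> ctr[0]=3
Ev 6: PC=2 idx=2 pred=T actual=N -> ctr[2]=1
Ev 7: PC=7 idx=1 pred=T actual=T -> ctr[1]=3
Ev 8: PC=2 idx=2 pred=N actual=T -> ctr[2]=2
Ev 9: PC=7 idx=1 pred=T actual=N -> ctr[1]=2
Ev 10: PC=3 idx=0 pred=T actual=T -> ctr[0]=3
Ev 11: PC=2 idx=2 pred=T actual=T -> ctr[2]=3
Ev 12: PC=7 idx=1 pred=T actual=N -> ctr[1]=1
Ev 13: PC=7 idx=1 pred=N actual=T -> ctr[1]=2
Ev 14: PC=3 idx=0 pred=T actual=N -> ctr[0]=2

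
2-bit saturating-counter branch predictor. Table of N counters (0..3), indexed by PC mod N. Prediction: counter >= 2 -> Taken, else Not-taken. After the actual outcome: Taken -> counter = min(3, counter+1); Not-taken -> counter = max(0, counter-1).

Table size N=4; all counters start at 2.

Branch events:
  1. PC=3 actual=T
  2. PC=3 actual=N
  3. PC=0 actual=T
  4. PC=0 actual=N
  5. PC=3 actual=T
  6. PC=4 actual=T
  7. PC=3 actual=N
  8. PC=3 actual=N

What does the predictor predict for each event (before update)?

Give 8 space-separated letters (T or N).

Answer: T T T T T T T T

Derivation:
Ev 1: PC=3 idx=3 pred=T actual=T -> ctr[3]=3
Ev 2: PC=3 idx=3 pred=T actual=N -> ctr[3]=2
Ev 3: PC=0 idx=0 pred=T actual=T -> ctr[0]=3
Ev 4: PC=0 idx=0 pred=T actual=N -> ctr[0]=2
Ev 5: PC=3 idx=3 pred=T actual=T -> ctr[3]=3
Ev 6: PC=4 idx=0 pred=T actual=T -> ctr[0]=3
Ev 7: PC=3 idx=3 pred=T actual=N -> ctr[3]=2
Ev 8: PC=3 idx=3 pred=T actual=N -> ctr[3]=1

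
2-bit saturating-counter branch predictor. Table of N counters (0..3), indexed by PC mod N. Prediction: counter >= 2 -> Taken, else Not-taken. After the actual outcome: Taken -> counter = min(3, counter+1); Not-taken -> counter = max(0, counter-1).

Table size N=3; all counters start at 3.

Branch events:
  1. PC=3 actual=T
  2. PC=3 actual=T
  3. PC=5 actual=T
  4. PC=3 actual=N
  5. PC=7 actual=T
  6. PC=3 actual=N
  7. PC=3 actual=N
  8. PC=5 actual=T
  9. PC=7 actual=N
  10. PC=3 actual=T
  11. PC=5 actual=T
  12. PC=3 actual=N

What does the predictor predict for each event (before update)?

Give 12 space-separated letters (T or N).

Answer: T T T T T T N T T N T N

Derivation:
Ev 1: PC=3 idx=0 pred=T actual=T -> ctr[0]=3
Ev 2: PC=3 idx=0 pred=T actual=T -> ctr[0]=3
Ev 3: PC=5 idx=2 pred=T actual=T -> ctr[2]=3
Ev 4: PC=3 idx=0 pred=T actual=N -> ctr[0]=2
Ev 5: PC=7 idx=1 pred=T actual=T -> ctr[1]=3
Ev 6: PC=3 idx=0 pred=T actual=N -> ctr[0]=1
Ev 7: PC=3 idx=0 pred=N actual=N -> ctr[0]=0
Ev 8: PC=5 idx=2 pred=T actual=T -> ctr[2]=3
Ev 9: PC=7 idx=1 pred=T actual=N -> ctr[1]=2
Ev 10: PC=3 idx=0 pred=N actual=T -> ctr[0]=1
Ev 11: PC=5 idx=2 pred=T actual=T -> ctr[2]=3
Ev 12: PC=3 idx=0 pred=N actual=N -> ctr[0]=0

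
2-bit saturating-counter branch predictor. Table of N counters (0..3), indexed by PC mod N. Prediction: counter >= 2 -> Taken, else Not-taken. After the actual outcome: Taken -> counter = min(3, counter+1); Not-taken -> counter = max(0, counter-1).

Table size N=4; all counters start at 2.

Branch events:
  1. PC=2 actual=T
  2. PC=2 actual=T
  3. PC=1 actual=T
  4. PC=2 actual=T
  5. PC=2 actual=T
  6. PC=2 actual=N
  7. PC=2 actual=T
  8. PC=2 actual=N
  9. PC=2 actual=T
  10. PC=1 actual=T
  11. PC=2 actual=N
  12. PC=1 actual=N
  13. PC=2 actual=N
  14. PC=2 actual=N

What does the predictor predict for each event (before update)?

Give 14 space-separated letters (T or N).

Answer: T T T T T T T T T T T T T N

Derivation:
Ev 1: PC=2 idx=2 pred=T actual=T -> ctr[2]=3
Ev 2: PC=2 idx=2 pred=T actual=T -> ctr[2]=3
Ev 3: PC=1 idx=1 pred=T actual=T -> ctr[1]=3
Ev 4: PC=2 idx=2 pred=T actual=T -> ctr[2]=3
Ev 5: PC=2 idx=2 pred=T actual=T -> ctr[2]=3
Ev 6: PC=2 idx=2 pred=T actual=N -> ctr[2]=2
Ev 7: PC=2 idx=2 pred=T actual=T -> ctr[2]=3
Ev 8: PC=2 idx=2 pred=T actual=N -> ctr[2]=2
Ev 9: PC=2 idx=2 pred=T actual=T -> ctr[2]=3
Ev 10: PC=1 idx=1 pred=T actual=T -> ctr[1]=3
Ev 11: PC=2 idx=2 pred=T actual=N -> ctr[2]=2
Ev 12: PC=1 idx=1 pred=T actual=N -> ctr[1]=2
Ev 13: PC=2 idx=2 pred=T actual=N -> ctr[2]=1
Ev 14: PC=2 idx=2 pred=N actual=N -> ctr[2]=0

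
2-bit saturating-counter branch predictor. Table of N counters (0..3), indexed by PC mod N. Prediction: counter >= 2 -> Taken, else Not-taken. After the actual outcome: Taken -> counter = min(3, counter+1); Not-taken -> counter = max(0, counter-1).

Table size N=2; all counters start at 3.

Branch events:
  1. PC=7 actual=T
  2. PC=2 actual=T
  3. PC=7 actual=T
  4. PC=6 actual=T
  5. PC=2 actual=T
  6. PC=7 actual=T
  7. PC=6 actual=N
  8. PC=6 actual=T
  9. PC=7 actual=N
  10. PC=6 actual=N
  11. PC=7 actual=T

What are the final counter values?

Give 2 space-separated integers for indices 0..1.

Answer: 2 3

Derivation:
Ev 1: PC=7 idx=1 pred=T actual=T -> ctr[1]=3
Ev 2: PC=2 idx=0 pred=T actual=T -> ctr[0]=3
Ev 3: PC=7 idx=1 pred=T actual=T -> ctr[1]=3
Ev 4: PC=6 idx=0 pred=T actual=T -> ctr[0]=3
Ev 5: PC=2 idx=0 pred=T actual=T -> ctr[0]=3
Ev 6: PC=7 idx=1 pred=T actual=T -> ctr[1]=3
Ev 7: PC=6 idx=0 pred=T actual=N -> ctr[0]=2
Ev 8: PC=6 idx=0 pred=T actual=T -> ctr[0]=3
Ev 9: PC=7 idx=1 pred=T actual=N -> ctr[1]=2
Ev 10: PC=6 idx=0 pred=T actual=N -> ctr[0]=2
Ev 11: PC=7 idx=1 pred=T actual=T -> ctr[1]=3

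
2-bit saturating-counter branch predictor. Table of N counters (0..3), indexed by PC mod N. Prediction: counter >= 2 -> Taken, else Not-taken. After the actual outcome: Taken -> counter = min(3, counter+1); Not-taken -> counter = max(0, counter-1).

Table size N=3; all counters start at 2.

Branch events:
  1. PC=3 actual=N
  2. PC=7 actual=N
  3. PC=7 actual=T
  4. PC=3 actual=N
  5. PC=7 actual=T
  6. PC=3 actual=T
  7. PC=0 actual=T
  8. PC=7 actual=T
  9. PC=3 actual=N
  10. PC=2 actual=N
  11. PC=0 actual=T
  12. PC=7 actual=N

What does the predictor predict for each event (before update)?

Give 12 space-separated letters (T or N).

Ev 1: PC=3 idx=0 pred=T actual=N -> ctr[0]=1
Ev 2: PC=7 idx=1 pred=T actual=N -> ctr[1]=1
Ev 3: PC=7 idx=1 pred=N actual=T -> ctr[1]=2
Ev 4: PC=3 idx=0 pred=N actual=N -> ctr[0]=0
Ev 5: PC=7 idx=1 pred=T actual=T -> ctr[1]=3
Ev 6: PC=3 idx=0 pred=N actual=T -> ctr[0]=1
Ev 7: PC=0 idx=0 pred=N actual=T -> ctr[0]=2
Ev 8: PC=7 idx=1 pred=T actual=T -> ctr[1]=3
Ev 9: PC=3 idx=0 pred=T actual=N -> ctr[0]=1
Ev 10: PC=2 idx=2 pred=T actual=N -> ctr[2]=1
Ev 11: PC=0 idx=0 pred=N actual=T -> ctr[0]=2
Ev 12: PC=7 idx=1 pred=T actual=N -> ctr[1]=2

Answer: T T N N T N N T T T N T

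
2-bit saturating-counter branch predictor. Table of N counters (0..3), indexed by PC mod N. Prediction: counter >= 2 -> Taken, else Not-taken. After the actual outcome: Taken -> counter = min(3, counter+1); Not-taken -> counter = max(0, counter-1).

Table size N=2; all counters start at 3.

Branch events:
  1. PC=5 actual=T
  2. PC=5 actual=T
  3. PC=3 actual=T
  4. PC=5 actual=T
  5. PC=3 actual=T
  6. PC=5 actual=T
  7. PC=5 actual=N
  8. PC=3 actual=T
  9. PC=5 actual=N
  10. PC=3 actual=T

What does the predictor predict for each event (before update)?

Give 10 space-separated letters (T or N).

Answer: T T T T T T T T T T

Derivation:
Ev 1: PC=5 idx=1 pred=T actual=T -> ctr[1]=3
Ev 2: PC=5 idx=1 pred=T actual=T -> ctr[1]=3
Ev 3: PC=3 idx=1 pred=T actual=T -> ctr[1]=3
Ev 4: PC=5 idx=1 pred=T actual=T -> ctr[1]=3
Ev 5: PC=3 idx=1 pred=T actual=T -> ctr[1]=3
Ev 6: PC=5 idx=1 pred=T actual=T -> ctr[1]=3
Ev 7: PC=5 idx=1 pred=T actual=N -> ctr[1]=2
Ev 8: PC=3 idx=1 pred=T actual=T -> ctr[1]=3
Ev 9: PC=5 idx=1 pred=T actual=N -> ctr[1]=2
Ev 10: PC=3 idx=1 pred=T actual=T -> ctr[1]=3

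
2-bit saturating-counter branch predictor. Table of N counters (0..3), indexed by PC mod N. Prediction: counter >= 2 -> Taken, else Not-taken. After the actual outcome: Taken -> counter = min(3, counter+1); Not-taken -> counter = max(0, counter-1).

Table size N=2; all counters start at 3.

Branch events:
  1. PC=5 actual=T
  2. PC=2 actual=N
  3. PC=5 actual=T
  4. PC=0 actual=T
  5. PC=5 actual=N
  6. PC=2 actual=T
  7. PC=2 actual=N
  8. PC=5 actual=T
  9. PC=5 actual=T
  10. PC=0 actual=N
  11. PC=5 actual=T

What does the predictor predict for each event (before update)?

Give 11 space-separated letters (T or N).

Ev 1: PC=5 idx=1 pred=T actual=T -> ctr[1]=3
Ev 2: PC=2 idx=0 pred=T actual=N -> ctr[0]=2
Ev 3: PC=5 idx=1 pred=T actual=T -> ctr[1]=3
Ev 4: PC=0 idx=0 pred=T actual=T -> ctr[0]=3
Ev 5: PC=5 idx=1 pred=T actual=N -> ctr[1]=2
Ev 6: PC=2 idx=0 pred=T actual=T -> ctr[0]=3
Ev 7: PC=2 idx=0 pred=T actual=N -> ctr[0]=2
Ev 8: PC=5 idx=1 pred=T actual=T -> ctr[1]=3
Ev 9: PC=5 idx=1 pred=T actual=T -> ctr[1]=3
Ev 10: PC=0 idx=0 pred=T actual=N -> ctr[0]=1
Ev 11: PC=5 idx=1 pred=T actual=T -> ctr[1]=3

Answer: T T T T T T T T T T T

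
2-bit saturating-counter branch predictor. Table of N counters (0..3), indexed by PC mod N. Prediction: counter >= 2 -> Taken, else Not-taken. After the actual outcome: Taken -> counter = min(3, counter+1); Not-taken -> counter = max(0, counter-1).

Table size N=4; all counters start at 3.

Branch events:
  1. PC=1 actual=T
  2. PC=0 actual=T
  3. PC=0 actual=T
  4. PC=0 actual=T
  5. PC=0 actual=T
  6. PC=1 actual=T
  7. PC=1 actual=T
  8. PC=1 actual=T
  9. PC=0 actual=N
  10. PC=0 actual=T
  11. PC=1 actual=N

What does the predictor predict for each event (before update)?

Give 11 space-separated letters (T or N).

Ev 1: PC=1 idx=1 pred=T actual=T -> ctr[1]=3
Ev 2: PC=0 idx=0 pred=T actual=T -> ctr[0]=3
Ev 3: PC=0 idx=0 pred=T actual=T -> ctr[0]=3
Ev 4: PC=0 idx=0 pred=T actual=T -> ctr[0]=3
Ev 5: PC=0 idx=0 pred=T actual=T -> ctr[0]=3
Ev 6: PC=1 idx=1 pred=T actual=T -> ctr[1]=3
Ev 7: PC=1 idx=1 pred=T actual=T -> ctr[1]=3
Ev 8: PC=1 idx=1 pred=T actual=T -> ctr[1]=3
Ev 9: PC=0 idx=0 pred=T actual=N -> ctr[0]=2
Ev 10: PC=0 idx=0 pred=T actual=T -> ctr[0]=3
Ev 11: PC=1 idx=1 pred=T actual=N -> ctr[1]=2

Answer: T T T T T T T T T T T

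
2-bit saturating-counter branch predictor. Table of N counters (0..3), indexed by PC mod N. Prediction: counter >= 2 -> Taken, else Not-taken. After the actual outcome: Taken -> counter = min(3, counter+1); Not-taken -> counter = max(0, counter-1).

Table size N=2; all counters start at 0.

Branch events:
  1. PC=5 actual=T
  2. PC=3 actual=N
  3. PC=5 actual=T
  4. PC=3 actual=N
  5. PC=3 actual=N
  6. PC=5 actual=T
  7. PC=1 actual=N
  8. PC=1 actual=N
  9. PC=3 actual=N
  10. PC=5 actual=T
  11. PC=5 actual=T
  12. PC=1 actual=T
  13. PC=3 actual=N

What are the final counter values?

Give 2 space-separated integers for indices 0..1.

Answer: 0 2

Derivation:
Ev 1: PC=5 idx=1 pred=N actual=T -> ctr[1]=1
Ev 2: PC=3 idx=1 pred=N actual=N -> ctr[1]=0
Ev 3: PC=5 idx=1 pred=N actual=T -> ctr[1]=1
Ev 4: PC=3 idx=1 pred=N actual=N -> ctr[1]=0
Ev 5: PC=3 idx=1 pred=N actual=N -> ctr[1]=0
Ev 6: PC=5 idx=1 pred=N actual=T -> ctr[1]=1
Ev 7: PC=1 idx=1 pred=N actual=N -> ctr[1]=0
Ev 8: PC=1 idx=1 pred=N actual=N -> ctr[1]=0
Ev 9: PC=3 idx=1 pred=N actual=N -> ctr[1]=0
Ev 10: PC=5 idx=1 pred=N actual=T -> ctr[1]=1
Ev 11: PC=5 idx=1 pred=N actual=T -> ctr[1]=2
Ev 12: PC=1 idx=1 pred=T actual=T -> ctr[1]=3
Ev 13: PC=3 idx=1 pred=T actual=N -> ctr[1]=2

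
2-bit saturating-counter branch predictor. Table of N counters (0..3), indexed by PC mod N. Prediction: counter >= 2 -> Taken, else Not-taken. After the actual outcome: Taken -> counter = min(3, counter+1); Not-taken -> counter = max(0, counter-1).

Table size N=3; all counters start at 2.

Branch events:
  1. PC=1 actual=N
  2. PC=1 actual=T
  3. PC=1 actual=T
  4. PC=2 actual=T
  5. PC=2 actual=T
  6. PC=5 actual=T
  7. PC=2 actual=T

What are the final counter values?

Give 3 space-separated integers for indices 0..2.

Answer: 2 3 3

Derivation:
Ev 1: PC=1 idx=1 pred=T actual=N -> ctr[1]=1
Ev 2: PC=1 idx=1 pred=N actual=T -> ctr[1]=2
Ev 3: PC=1 idx=1 pred=T actual=T -> ctr[1]=3
Ev 4: PC=2 idx=2 pred=T actual=T -> ctr[2]=3
Ev 5: PC=2 idx=2 pred=T actual=T -> ctr[2]=3
Ev 6: PC=5 idx=2 pred=T actual=T -> ctr[2]=3
Ev 7: PC=2 idx=2 pred=T actual=T -> ctr[2]=3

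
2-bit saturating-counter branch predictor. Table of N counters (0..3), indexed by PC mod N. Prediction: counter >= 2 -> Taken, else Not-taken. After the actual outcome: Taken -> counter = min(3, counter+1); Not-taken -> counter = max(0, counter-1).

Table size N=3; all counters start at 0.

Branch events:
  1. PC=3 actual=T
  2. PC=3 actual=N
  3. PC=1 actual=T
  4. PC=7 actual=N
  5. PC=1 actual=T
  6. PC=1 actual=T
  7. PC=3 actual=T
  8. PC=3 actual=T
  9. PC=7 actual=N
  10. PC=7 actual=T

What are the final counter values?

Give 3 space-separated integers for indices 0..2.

Ev 1: PC=3 idx=0 pred=N actual=T -> ctr[0]=1
Ev 2: PC=3 idx=0 pred=N actual=N -> ctr[0]=0
Ev 3: PC=1 idx=1 pred=N actual=T -> ctr[1]=1
Ev 4: PC=7 idx=1 pred=N actual=N -> ctr[1]=0
Ev 5: PC=1 idx=1 pred=N actual=T -> ctr[1]=1
Ev 6: PC=1 idx=1 pred=N actual=T -> ctr[1]=2
Ev 7: PC=3 idx=0 pred=N actual=T -> ctr[0]=1
Ev 8: PC=3 idx=0 pred=N actual=T -> ctr[0]=2
Ev 9: PC=7 idx=1 pred=T actual=N -> ctr[1]=1
Ev 10: PC=7 idx=1 pred=N actual=T -> ctr[1]=2

Answer: 2 2 0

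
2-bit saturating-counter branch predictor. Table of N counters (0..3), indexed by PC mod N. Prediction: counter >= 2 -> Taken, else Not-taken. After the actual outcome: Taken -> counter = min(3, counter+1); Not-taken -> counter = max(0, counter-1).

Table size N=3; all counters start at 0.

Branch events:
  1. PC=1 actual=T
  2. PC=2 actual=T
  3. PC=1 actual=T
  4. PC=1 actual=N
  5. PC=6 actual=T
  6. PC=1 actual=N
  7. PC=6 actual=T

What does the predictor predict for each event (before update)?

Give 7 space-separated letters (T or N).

Ev 1: PC=1 idx=1 pred=N actual=T -> ctr[1]=1
Ev 2: PC=2 idx=2 pred=N actual=T -> ctr[2]=1
Ev 3: PC=1 idx=1 pred=N actual=T -> ctr[1]=2
Ev 4: PC=1 idx=1 pred=T actual=N -> ctr[1]=1
Ev 5: PC=6 idx=0 pred=N actual=T -> ctr[0]=1
Ev 6: PC=1 idx=1 pred=N actual=N -> ctr[1]=0
Ev 7: PC=6 idx=0 pred=N actual=T -> ctr[0]=2

Answer: N N N T N N N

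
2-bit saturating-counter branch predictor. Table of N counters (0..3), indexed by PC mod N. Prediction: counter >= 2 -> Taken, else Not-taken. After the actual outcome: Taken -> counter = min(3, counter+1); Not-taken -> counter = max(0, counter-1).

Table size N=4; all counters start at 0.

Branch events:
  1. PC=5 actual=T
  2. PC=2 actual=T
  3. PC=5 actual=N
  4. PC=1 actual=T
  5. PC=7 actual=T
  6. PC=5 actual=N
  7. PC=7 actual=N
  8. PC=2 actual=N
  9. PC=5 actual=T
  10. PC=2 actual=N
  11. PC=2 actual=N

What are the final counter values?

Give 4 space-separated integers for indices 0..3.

Answer: 0 1 0 0

Derivation:
Ev 1: PC=5 idx=1 pred=N actual=T -> ctr[1]=1
Ev 2: PC=2 idx=2 pred=N actual=T -> ctr[2]=1
Ev 3: PC=5 idx=1 pred=N actual=N -> ctr[1]=0
Ev 4: PC=1 idx=1 pred=N actual=T -> ctr[1]=1
Ev 5: PC=7 idx=3 pred=N actual=T -> ctr[3]=1
Ev 6: PC=5 idx=1 pred=N actual=N -> ctr[1]=0
Ev 7: PC=7 idx=3 pred=N actual=N -> ctr[3]=0
Ev 8: PC=2 idx=2 pred=N actual=N -> ctr[2]=0
Ev 9: PC=5 idx=1 pred=N actual=T -> ctr[1]=1
Ev 10: PC=2 idx=2 pred=N actual=N -> ctr[2]=0
Ev 11: PC=2 idx=2 pred=N actual=N -> ctr[2]=0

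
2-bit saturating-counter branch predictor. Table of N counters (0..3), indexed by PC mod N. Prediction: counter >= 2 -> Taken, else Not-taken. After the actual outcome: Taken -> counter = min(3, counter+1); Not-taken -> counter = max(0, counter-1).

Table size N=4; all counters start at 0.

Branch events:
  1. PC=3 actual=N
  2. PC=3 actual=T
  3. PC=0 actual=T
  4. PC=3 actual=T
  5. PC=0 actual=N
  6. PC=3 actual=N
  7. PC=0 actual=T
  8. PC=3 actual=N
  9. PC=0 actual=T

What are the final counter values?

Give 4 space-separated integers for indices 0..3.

Ev 1: PC=3 idx=3 pred=N actual=N -> ctr[3]=0
Ev 2: PC=3 idx=3 pred=N actual=T -> ctr[3]=1
Ev 3: PC=0 idx=0 pred=N actual=T -> ctr[0]=1
Ev 4: PC=3 idx=3 pred=N actual=T -> ctr[3]=2
Ev 5: PC=0 idx=0 pred=N actual=N -> ctr[0]=0
Ev 6: PC=3 idx=3 pred=T actual=N -> ctr[3]=1
Ev 7: PC=0 idx=0 pred=N actual=T -> ctr[0]=1
Ev 8: PC=3 idx=3 pred=N actual=N -> ctr[3]=0
Ev 9: PC=0 idx=0 pred=N actual=T -> ctr[0]=2

Answer: 2 0 0 0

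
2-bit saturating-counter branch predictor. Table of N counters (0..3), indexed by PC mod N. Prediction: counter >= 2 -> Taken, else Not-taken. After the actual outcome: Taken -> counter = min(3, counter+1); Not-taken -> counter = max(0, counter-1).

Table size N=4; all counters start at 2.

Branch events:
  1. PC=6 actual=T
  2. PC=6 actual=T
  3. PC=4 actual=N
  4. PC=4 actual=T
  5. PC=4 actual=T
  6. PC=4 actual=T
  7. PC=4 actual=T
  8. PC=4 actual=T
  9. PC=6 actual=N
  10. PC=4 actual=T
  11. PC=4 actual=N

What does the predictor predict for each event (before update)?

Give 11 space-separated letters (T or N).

Ev 1: PC=6 idx=2 pred=T actual=T -> ctr[2]=3
Ev 2: PC=6 idx=2 pred=T actual=T -> ctr[2]=3
Ev 3: PC=4 idx=0 pred=T actual=N -> ctr[0]=1
Ev 4: PC=4 idx=0 pred=N actual=T -> ctr[0]=2
Ev 5: PC=4 idx=0 pred=T actual=T -> ctr[0]=3
Ev 6: PC=4 idx=0 pred=T actual=T -> ctr[0]=3
Ev 7: PC=4 idx=0 pred=T actual=T -> ctr[0]=3
Ev 8: PC=4 idx=0 pred=T actual=T -> ctr[0]=3
Ev 9: PC=6 idx=2 pred=T actual=N -> ctr[2]=2
Ev 10: PC=4 idx=0 pred=T actual=T -> ctr[0]=3
Ev 11: PC=4 idx=0 pred=T actual=N -> ctr[0]=2

Answer: T T T N T T T T T T T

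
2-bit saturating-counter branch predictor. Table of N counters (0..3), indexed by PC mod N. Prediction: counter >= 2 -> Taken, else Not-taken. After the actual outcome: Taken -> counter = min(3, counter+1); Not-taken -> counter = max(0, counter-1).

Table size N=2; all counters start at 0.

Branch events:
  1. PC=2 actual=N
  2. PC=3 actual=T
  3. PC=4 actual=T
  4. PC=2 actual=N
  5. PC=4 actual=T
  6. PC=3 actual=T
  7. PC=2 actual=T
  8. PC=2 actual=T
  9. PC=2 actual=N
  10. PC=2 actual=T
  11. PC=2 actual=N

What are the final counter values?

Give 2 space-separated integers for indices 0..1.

Ev 1: PC=2 idx=0 pred=N actual=N -> ctr[0]=0
Ev 2: PC=3 idx=1 pred=N actual=T -> ctr[1]=1
Ev 3: PC=4 idx=0 pred=N actual=T -> ctr[0]=1
Ev 4: PC=2 idx=0 pred=N actual=N -> ctr[0]=0
Ev 5: PC=4 idx=0 pred=N actual=T -> ctr[0]=1
Ev 6: PC=3 idx=1 pred=N actual=T -> ctr[1]=2
Ev 7: PC=2 idx=0 pred=N actual=T -> ctr[0]=2
Ev 8: PC=2 idx=0 pred=T actual=T -> ctr[0]=3
Ev 9: PC=2 idx=0 pred=T actual=N -> ctr[0]=2
Ev 10: PC=2 idx=0 pred=T actual=T -> ctr[0]=3
Ev 11: PC=2 idx=0 pred=T actual=N -> ctr[0]=2

Answer: 2 2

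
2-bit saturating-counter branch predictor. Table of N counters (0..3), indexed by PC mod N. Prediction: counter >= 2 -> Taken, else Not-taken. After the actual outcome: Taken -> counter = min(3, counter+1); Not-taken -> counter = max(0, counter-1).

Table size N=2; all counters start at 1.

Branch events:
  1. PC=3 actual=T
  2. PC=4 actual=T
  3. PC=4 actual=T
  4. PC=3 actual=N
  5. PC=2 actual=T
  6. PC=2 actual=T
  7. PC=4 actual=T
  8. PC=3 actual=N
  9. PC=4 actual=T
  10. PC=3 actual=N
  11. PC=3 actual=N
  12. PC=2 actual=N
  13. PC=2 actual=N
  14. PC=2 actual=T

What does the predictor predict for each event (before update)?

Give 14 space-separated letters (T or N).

Answer: N N T T T T T N T N N T T N

Derivation:
Ev 1: PC=3 idx=1 pred=N actual=T -> ctr[1]=2
Ev 2: PC=4 idx=0 pred=N actual=T -> ctr[0]=2
Ev 3: PC=4 idx=0 pred=T actual=T -> ctr[0]=3
Ev 4: PC=3 idx=1 pred=T actual=N -> ctr[1]=1
Ev 5: PC=2 idx=0 pred=T actual=T -> ctr[0]=3
Ev 6: PC=2 idx=0 pred=T actual=T -> ctr[0]=3
Ev 7: PC=4 idx=0 pred=T actual=T -> ctr[0]=3
Ev 8: PC=3 idx=1 pred=N actual=N -> ctr[1]=0
Ev 9: PC=4 idx=0 pred=T actual=T -> ctr[0]=3
Ev 10: PC=3 idx=1 pred=N actual=N -> ctr[1]=0
Ev 11: PC=3 idx=1 pred=N actual=N -> ctr[1]=0
Ev 12: PC=2 idx=0 pred=T actual=N -> ctr[0]=2
Ev 13: PC=2 idx=0 pred=T actual=N -> ctr[0]=1
Ev 14: PC=2 idx=0 pred=N actual=T -> ctr[0]=2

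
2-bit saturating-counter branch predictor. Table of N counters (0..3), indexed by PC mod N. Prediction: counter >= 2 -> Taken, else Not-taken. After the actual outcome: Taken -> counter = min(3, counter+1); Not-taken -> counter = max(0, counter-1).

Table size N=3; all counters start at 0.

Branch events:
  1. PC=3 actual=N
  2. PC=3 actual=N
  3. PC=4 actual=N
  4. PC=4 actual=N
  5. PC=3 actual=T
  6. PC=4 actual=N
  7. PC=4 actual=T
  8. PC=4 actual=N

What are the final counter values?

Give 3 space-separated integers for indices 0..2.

Answer: 1 0 0

Derivation:
Ev 1: PC=3 idx=0 pred=N actual=N -> ctr[0]=0
Ev 2: PC=3 idx=0 pred=N actual=N -> ctr[0]=0
Ev 3: PC=4 idx=1 pred=N actual=N -> ctr[1]=0
Ev 4: PC=4 idx=1 pred=N actual=N -> ctr[1]=0
Ev 5: PC=3 idx=0 pred=N actual=T -> ctr[0]=1
Ev 6: PC=4 idx=1 pred=N actual=N -> ctr[1]=0
Ev 7: PC=4 idx=1 pred=N actual=T -> ctr[1]=1
Ev 8: PC=4 idx=1 pred=N actual=N -> ctr[1]=0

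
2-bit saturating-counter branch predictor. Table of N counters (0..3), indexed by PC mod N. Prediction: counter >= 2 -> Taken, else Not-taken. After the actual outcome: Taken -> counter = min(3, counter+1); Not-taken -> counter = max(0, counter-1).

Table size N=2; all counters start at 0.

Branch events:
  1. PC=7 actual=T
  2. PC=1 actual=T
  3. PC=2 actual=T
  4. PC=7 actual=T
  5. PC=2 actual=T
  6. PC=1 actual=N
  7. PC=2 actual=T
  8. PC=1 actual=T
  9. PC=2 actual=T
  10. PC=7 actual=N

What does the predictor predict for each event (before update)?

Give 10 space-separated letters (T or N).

Answer: N N N T N T T T T T

Derivation:
Ev 1: PC=7 idx=1 pred=N actual=T -> ctr[1]=1
Ev 2: PC=1 idx=1 pred=N actual=T -> ctr[1]=2
Ev 3: PC=2 idx=0 pred=N actual=T -> ctr[0]=1
Ev 4: PC=7 idx=1 pred=T actual=T -> ctr[1]=3
Ev 5: PC=2 idx=0 pred=N actual=T -> ctr[0]=2
Ev 6: PC=1 idx=1 pred=T actual=N -> ctr[1]=2
Ev 7: PC=2 idx=0 pred=T actual=T -> ctr[0]=3
Ev 8: PC=1 idx=1 pred=T actual=T -> ctr[1]=3
Ev 9: PC=2 idx=0 pred=T actual=T -> ctr[0]=3
Ev 10: PC=7 idx=1 pred=T actual=N -> ctr[1]=2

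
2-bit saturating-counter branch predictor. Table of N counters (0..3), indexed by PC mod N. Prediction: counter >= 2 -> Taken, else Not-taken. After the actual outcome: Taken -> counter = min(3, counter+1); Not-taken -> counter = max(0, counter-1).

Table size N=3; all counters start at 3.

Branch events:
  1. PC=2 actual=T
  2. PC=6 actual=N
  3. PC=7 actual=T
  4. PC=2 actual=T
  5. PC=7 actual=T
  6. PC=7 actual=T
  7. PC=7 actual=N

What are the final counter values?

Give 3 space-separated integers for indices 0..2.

Ev 1: PC=2 idx=2 pred=T actual=T -> ctr[2]=3
Ev 2: PC=6 idx=0 pred=T actual=N -> ctr[0]=2
Ev 3: PC=7 idx=1 pred=T actual=T -> ctr[1]=3
Ev 4: PC=2 idx=2 pred=T actual=T -> ctr[2]=3
Ev 5: PC=7 idx=1 pred=T actual=T -> ctr[1]=3
Ev 6: PC=7 idx=1 pred=T actual=T -> ctr[1]=3
Ev 7: PC=7 idx=1 pred=T actual=N -> ctr[1]=2

Answer: 2 2 3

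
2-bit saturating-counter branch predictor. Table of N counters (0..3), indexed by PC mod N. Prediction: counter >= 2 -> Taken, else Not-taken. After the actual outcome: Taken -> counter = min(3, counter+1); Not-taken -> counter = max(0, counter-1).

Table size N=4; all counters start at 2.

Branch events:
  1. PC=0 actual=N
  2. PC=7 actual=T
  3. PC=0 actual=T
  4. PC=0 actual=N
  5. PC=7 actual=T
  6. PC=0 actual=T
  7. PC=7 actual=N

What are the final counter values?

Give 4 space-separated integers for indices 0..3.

Ev 1: PC=0 idx=0 pred=T actual=N -> ctr[0]=1
Ev 2: PC=7 idx=3 pred=T actual=T -> ctr[3]=3
Ev 3: PC=0 idx=0 pred=N actual=T -> ctr[0]=2
Ev 4: PC=0 idx=0 pred=T actual=N -> ctr[0]=1
Ev 5: PC=7 idx=3 pred=T actual=T -> ctr[3]=3
Ev 6: PC=0 idx=0 pred=N actual=T -> ctr[0]=2
Ev 7: PC=7 idx=3 pred=T actual=N -> ctr[3]=2

Answer: 2 2 2 2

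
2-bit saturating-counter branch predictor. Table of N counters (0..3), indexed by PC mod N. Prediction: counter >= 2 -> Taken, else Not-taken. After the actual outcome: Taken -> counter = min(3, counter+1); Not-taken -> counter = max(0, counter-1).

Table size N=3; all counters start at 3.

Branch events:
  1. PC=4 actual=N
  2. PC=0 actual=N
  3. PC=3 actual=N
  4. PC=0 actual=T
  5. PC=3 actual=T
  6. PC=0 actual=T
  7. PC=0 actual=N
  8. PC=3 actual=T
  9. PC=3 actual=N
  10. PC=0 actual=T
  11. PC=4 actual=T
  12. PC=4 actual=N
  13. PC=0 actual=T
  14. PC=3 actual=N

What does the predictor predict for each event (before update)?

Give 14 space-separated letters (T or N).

Ev 1: PC=4 idx=1 pred=T actual=N -> ctr[1]=2
Ev 2: PC=0 idx=0 pred=T actual=N -> ctr[0]=2
Ev 3: PC=3 idx=0 pred=T actual=N -> ctr[0]=1
Ev 4: PC=0 idx=0 pred=N actual=T -> ctr[0]=2
Ev 5: PC=3 idx=0 pred=T actual=T -> ctr[0]=3
Ev 6: PC=0 idx=0 pred=T actual=T -> ctr[0]=3
Ev 7: PC=0 idx=0 pred=T actual=N -> ctr[0]=2
Ev 8: PC=3 idx=0 pred=T actual=T -> ctr[0]=3
Ev 9: PC=3 idx=0 pred=T actual=N -> ctr[0]=2
Ev 10: PC=0 idx=0 pred=T actual=T -> ctr[0]=3
Ev 11: PC=4 idx=1 pred=T actual=T -> ctr[1]=3
Ev 12: PC=4 idx=1 pred=T actual=N -> ctr[1]=2
Ev 13: PC=0 idx=0 pred=T actual=T -> ctr[0]=3
Ev 14: PC=3 idx=0 pred=T actual=N -> ctr[0]=2

Answer: T T T N T T T T T T T T T T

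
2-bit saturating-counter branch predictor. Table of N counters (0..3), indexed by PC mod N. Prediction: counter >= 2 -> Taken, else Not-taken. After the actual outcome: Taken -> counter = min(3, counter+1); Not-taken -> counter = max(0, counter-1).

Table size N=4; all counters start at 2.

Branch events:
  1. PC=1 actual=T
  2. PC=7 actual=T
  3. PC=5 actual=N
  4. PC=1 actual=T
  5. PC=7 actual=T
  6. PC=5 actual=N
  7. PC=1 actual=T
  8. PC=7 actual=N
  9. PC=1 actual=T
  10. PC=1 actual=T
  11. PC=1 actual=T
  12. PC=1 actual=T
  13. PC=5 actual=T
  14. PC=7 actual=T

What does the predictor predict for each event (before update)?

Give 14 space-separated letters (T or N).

Ev 1: PC=1 idx=1 pred=T actual=T -> ctr[1]=3
Ev 2: PC=7 idx=3 pred=T actual=T -> ctr[3]=3
Ev 3: PC=5 idx=1 pred=T actual=N -> ctr[1]=2
Ev 4: PC=1 idx=1 pred=T actual=T -> ctr[1]=3
Ev 5: PC=7 idx=3 pred=T actual=T -> ctr[3]=3
Ev 6: PC=5 idx=1 pred=T actual=N -> ctr[1]=2
Ev 7: PC=1 idx=1 pred=T actual=T -> ctr[1]=3
Ev 8: PC=7 idx=3 pred=T actual=N -> ctr[3]=2
Ev 9: PC=1 idx=1 pred=T actual=T -> ctr[1]=3
Ev 10: PC=1 idx=1 pred=T actual=T -> ctr[1]=3
Ev 11: PC=1 idx=1 pred=T actual=T -> ctr[1]=3
Ev 12: PC=1 idx=1 pred=T actual=T -> ctr[1]=3
Ev 13: PC=5 idx=1 pred=T actual=T -> ctr[1]=3
Ev 14: PC=7 idx=3 pred=T actual=T -> ctr[3]=3

Answer: T T T T T T T T T T T T T T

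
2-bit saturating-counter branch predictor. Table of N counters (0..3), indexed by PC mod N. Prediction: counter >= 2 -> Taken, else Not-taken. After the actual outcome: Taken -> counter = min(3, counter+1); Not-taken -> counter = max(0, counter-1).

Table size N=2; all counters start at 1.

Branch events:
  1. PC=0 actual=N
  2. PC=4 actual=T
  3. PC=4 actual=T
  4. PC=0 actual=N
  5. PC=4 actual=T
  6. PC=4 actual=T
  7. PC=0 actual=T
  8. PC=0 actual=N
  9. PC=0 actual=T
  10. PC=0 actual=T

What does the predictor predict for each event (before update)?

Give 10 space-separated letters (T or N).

Answer: N N N T N T T T T T

Derivation:
Ev 1: PC=0 idx=0 pred=N actual=N -> ctr[0]=0
Ev 2: PC=4 idx=0 pred=N actual=T -> ctr[0]=1
Ev 3: PC=4 idx=0 pred=N actual=T -> ctr[0]=2
Ev 4: PC=0 idx=0 pred=T actual=N -> ctr[0]=1
Ev 5: PC=4 idx=0 pred=N actual=T -> ctr[0]=2
Ev 6: PC=4 idx=0 pred=T actual=T -> ctr[0]=3
Ev 7: PC=0 idx=0 pred=T actual=T -> ctr[0]=3
Ev 8: PC=0 idx=0 pred=T actual=N -> ctr[0]=2
Ev 9: PC=0 idx=0 pred=T actual=T -> ctr[0]=3
Ev 10: PC=0 idx=0 pred=T actual=T -> ctr[0]=3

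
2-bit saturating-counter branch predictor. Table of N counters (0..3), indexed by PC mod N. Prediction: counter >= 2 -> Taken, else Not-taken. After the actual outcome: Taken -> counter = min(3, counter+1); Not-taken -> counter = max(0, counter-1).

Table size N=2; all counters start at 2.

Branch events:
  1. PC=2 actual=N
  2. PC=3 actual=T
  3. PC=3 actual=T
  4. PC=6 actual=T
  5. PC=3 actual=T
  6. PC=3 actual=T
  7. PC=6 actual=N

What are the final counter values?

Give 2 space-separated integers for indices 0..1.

Ev 1: PC=2 idx=0 pred=T actual=N -> ctr[0]=1
Ev 2: PC=3 idx=1 pred=T actual=T -> ctr[1]=3
Ev 3: PC=3 idx=1 pred=T actual=T -> ctr[1]=3
Ev 4: PC=6 idx=0 pred=N actual=T -> ctr[0]=2
Ev 5: PC=3 idx=1 pred=T actual=T -> ctr[1]=3
Ev 6: PC=3 idx=1 pred=T actual=T -> ctr[1]=3
Ev 7: PC=6 idx=0 pred=T actual=N -> ctr[0]=1

Answer: 1 3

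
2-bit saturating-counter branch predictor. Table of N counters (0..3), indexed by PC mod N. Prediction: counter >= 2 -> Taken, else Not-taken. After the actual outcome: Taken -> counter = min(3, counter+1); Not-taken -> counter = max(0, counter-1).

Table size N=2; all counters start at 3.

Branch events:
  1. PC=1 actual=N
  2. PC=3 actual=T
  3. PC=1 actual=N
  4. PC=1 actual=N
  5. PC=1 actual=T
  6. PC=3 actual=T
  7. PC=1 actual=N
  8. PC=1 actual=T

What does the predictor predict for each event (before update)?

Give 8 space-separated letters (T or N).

Answer: T T T T N T T T

Derivation:
Ev 1: PC=1 idx=1 pred=T actual=N -> ctr[1]=2
Ev 2: PC=3 idx=1 pred=T actual=T -> ctr[1]=3
Ev 3: PC=1 idx=1 pred=T actual=N -> ctr[1]=2
Ev 4: PC=1 idx=1 pred=T actual=N -> ctr[1]=1
Ev 5: PC=1 idx=1 pred=N actual=T -> ctr[1]=2
Ev 6: PC=3 idx=1 pred=T actual=T -> ctr[1]=3
Ev 7: PC=1 idx=1 pred=T actual=N -> ctr[1]=2
Ev 8: PC=1 idx=1 pred=T actual=T -> ctr[1]=3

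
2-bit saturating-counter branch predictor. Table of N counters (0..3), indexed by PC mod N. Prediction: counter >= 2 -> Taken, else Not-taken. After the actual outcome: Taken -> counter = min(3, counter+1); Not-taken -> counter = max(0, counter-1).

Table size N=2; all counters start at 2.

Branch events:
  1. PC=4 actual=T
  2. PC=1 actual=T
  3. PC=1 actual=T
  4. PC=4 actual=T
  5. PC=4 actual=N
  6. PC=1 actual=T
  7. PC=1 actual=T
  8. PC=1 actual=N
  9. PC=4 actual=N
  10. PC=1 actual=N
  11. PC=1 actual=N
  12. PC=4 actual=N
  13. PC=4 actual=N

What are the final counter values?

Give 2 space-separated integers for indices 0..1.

Answer: 0 0

Derivation:
Ev 1: PC=4 idx=0 pred=T actual=T -> ctr[0]=3
Ev 2: PC=1 idx=1 pred=T actual=T -> ctr[1]=3
Ev 3: PC=1 idx=1 pred=T actual=T -> ctr[1]=3
Ev 4: PC=4 idx=0 pred=T actual=T -> ctr[0]=3
Ev 5: PC=4 idx=0 pred=T actual=N -> ctr[0]=2
Ev 6: PC=1 idx=1 pred=T actual=T -> ctr[1]=3
Ev 7: PC=1 idx=1 pred=T actual=T -> ctr[1]=3
Ev 8: PC=1 idx=1 pred=T actual=N -> ctr[1]=2
Ev 9: PC=4 idx=0 pred=T actual=N -> ctr[0]=1
Ev 10: PC=1 idx=1 pred=T actual=N -> ctr[1]=1
Ev 11: PC=1 idx=1 pred=N actual=N -> ctr[1]=0
Ev 12: PC=4 idx=0 pred=N actual=N -> ctr[0]=0
Ev 13: PC=4 idx=0 pred=N actual=N -> ctr[0]=0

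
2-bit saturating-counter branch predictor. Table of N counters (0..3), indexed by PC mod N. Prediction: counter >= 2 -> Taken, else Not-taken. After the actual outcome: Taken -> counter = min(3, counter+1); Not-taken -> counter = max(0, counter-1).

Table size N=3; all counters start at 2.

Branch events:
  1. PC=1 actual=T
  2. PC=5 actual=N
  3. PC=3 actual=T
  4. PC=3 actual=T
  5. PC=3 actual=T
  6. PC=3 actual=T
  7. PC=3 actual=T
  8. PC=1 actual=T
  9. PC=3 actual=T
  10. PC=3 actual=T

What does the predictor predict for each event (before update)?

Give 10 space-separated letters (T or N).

Ev 1: PC=1 idx=1 pred=T actual=T -> ctr[1]=3
Ev 2: PC=5 idx=2 pred=T actual=N -> ctr[2]=1
Ev 3: PC=3 idx=0 pred=T actual=T -> ctr[0]=3
Ev 4: PC=3 idx=0 pred=T actual=T -> ctr[0]=3
Ev 5: PC=3 idx=0 pred=T actual=T -> ctr[0]=3
Ev 6: PC=3 idx=0 pred=T actual=T -> ctr[0]=3
Ev 7: PC=3 idx=0 pred=T actual=T -> ctr[0]=3
Ev 8: PC=1 idx=1 pred=T actual=T -> ctr[1]=3
Ev 9: PC=3 idx=0 pred=T actual=T -> ctr[0]=3
Ev 10: PC=3 idx=0 pred=T actual=T -> ctr[0]=3

Answer: T T T T T T T T T T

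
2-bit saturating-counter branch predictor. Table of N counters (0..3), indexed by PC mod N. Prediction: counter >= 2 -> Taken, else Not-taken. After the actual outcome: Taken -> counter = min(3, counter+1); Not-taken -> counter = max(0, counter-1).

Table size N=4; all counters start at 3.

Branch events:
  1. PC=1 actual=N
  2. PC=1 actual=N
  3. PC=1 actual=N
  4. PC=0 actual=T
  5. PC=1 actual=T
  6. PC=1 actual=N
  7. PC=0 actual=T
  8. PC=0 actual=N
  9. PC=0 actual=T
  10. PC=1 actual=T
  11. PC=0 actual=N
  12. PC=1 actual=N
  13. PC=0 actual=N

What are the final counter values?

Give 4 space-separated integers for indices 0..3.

Answer: 1 0 3 3

Derivation:
Ev 1: PC=1 idx=1 pred=T actual=N -> ctr[1]=2
Ev 2: PC=1 idx=1 pred=T actual=N -> ctr[1]=1
Ev 3: PC=1 idx=1 pred=N actual=N -> ctr[1]=0
Ev 4: PC=0 idx=0 pred=T actual=T -> ctr[0]=3
Ev 5: PC=1 idx=1 pred=N actual=T -> ctr[1]=1
Ev 6: PC=1 idx=1 pred=N actual=N -> ctr[1]=0
Ev 7: PC=0 idx=0 pred=T actual=T -> ctr[0]=3
Ev 8: PC=0 idx=0 pred=T actual=N -> ctr[0]=2
Ev 9: PC=0 idx=0 pred=T actual=T -> ctr[0]=3
Ev 10: PC=1 idx=1 pred=N actual=T -> ctr[1]=1
Ev 11: PC=0 idx=0 pred=T actual=N -> ctr[0]=2
Ev 12: PC=1 idx=1 pred=N actual=N -> ctr[1]=0
Ev 13: PC=0 idx=0 pred=T actual=N -> ctr[0]=1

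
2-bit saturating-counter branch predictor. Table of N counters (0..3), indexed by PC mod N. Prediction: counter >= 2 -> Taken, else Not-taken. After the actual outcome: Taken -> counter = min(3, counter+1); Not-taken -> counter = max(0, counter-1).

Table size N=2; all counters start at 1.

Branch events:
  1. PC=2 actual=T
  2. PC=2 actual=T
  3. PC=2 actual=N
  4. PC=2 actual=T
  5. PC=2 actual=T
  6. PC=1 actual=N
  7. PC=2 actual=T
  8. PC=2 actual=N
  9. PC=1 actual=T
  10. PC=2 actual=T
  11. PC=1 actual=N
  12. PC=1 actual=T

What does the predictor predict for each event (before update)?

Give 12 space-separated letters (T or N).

Answer: N T T T T N T T N T N N

Derivation:
Ev 1: PC=2 idx=0 pred=N actual=T -> ctr[0]=2
Ev 2: PC=2 idx=0 pred=T actual=T -> ctr[0]=3
Ev 3: PC=2 idx=0 pred=T actual=N -> ctr[0]=2
Ev 4: PC=2 idx=0 pred=T actual=T -> ctr[0]=3
Ev 5: PC=2 idx=0 pred=T actual=T -> ctr[0]=3
Ev 6: PC=1 idx=1 pred=N actual=N -> ctr[1]=0
Ev 7: PC=2 idx=0 pred=T actual=T -> ctr[0]=3
Ev 8: PC=2 idx=0 pred=T actual=N -> ctr[0]=2
Ev 9: PC=1 idx=1 pred=N actual=T -> ctr[1]=1
Ev 10: PC=2 idx=0 pred=T actual=T -> ctr[0]=3
Ev 11: PC=1 idx=1 pred=N actual=N -> ctr[1]=0
Ev 12: PC=1 idx=1 pred=N actual=T -> ctr[1]=1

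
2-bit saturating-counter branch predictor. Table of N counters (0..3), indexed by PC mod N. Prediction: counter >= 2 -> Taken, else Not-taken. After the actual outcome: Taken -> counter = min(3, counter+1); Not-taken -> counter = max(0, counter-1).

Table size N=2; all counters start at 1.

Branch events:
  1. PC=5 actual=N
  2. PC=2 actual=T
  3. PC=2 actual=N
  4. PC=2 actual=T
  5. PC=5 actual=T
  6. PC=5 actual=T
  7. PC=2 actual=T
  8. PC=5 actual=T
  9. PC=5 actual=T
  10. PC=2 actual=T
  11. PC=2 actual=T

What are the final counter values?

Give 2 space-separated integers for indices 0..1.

Answer: 3 3

Derivation:
Ev 1: PC=5 idx=1 pred=N actual=N -> ctr[1]=0
Ev 2: PC=2 idx=0 pred=N actual=T -> ctr[0]=2
Ev 3: PC=2 idx=0 pred=T actual=N -> ctr[0]=1
Ev 4: PC=2 idx=0 pred=N actual=T -> ctr[0]=2
Ev 5: PC=5 idx=1 pred=N actual=T -> ctr[1]=1
Ev 6: PC=5 idx=1 pred=N actual=T -> ctr[1]=2
Ev 7: PC=2 idx=0 pred=T actual=T -> ctr[0]=3
Ev 8: PC=5 idx=1 pred=T actual=T -> ctr[1]=3
Ev 9: PC=5 idx=1 pred=T actual=T -> ctr[1]=3
Ev 10: PC=2 idx=0 pred=T actual=T -> ctr[0]=3
Ev 11: PC=2 idx=0 pred=T actual=T -> ctr[0]=3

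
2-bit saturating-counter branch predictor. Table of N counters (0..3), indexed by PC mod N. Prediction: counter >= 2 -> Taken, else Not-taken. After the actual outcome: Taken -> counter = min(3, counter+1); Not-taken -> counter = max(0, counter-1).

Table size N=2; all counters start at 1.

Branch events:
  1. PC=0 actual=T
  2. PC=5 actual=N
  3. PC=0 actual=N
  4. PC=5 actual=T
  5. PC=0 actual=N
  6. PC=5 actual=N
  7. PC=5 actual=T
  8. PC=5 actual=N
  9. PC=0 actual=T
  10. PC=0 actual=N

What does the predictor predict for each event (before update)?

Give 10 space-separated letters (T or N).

Answer: N N T N N N N N N N

Derivation:
Ev 1: PC=0 idx=0 pred=N actual=T -> ctr[0]=2
Ev 2: PC=5 idx=1 pred=N actual=N -> ctr[1]=0
Ev 3: PC=0 idx=0 pred=T actual=N -> ctr[0]=1
Ev 4: PC=5 idx=1 pred=N actual=T -> ctr[1]=1
Ev 5: PC=0 idx=0 pred=N actual=N -> ctr[0]=0
Ev 6: PC=5 idx=1 pred=N actual=N -> ctr[1]=0
Ev 7: PC=5 idx=1 pred=N actual=T -> ctr[1]=1
Ev 8: PC=5 idx=1 pred=N actual=N -> ctr[1]=0
Ev 9: PC=0 idx=0 pred=N actual=T -> ctr[0]=1
Ev 10: PC=0 idx=0 pred=N actual=N -> ctr[0]=0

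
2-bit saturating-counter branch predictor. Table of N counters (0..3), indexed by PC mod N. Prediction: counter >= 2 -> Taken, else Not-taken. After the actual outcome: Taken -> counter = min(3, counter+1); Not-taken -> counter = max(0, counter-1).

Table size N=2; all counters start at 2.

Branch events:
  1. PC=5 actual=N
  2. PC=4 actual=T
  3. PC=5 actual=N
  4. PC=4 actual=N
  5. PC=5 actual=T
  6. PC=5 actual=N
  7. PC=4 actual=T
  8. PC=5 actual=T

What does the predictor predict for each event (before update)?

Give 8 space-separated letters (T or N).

Answer: T T N T N N T N

Derivation:
Ev 1: PC=5 idx=1 pred=T actual=N -> ctr[1]=1
Ev 2: PC=4 idx=0 pred=T actual=T -> ctr[0]=3
Ev 3: PC=5 idx=1 pred=N actual=N -> ctr[1]=0
Ev 4: PC=4 idx=0 pred=T actual=N -> ctr[0]=2
Ev 5: PC=5 idx=1 pred=N actual=T -> ctr[1]=1
Ev 6: PC=5 idx=1 pred=N actual=N -> ctr[1]=0
Ev 7: PC=4 idx=0 pred=T actual=T -> ctr[0]=3
Ev 8: PC=5 idx=1 pred=N actual=T -> ctr[1]=1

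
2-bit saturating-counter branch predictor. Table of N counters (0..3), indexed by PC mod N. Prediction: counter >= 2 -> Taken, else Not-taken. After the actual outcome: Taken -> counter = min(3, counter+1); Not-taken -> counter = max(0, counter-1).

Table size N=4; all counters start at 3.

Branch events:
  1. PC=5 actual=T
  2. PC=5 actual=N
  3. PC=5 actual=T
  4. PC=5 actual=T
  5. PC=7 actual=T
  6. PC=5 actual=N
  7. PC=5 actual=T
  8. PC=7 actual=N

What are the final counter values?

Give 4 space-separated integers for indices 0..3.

Answer: 3 3 3 2

Derivation:
Ev 1: PC=5 idx=1 pred=T actual=T -> ctr[1]=3
Ev 2: PC=5 idx=1 pred=T actual=N -> ctr[1]=2
Ev 3: PC=5 idx=1 pred=T actual=T -> ctr[1]=3
Ev 4: PC=5 idx=1 pred=T actual=T -> ctr[1]=3
Ev 5: PC=7 idx=3 pred=T actual=T -> ctr[3]=3
Ev 6: PC=5 idx=1 pred=T actual=N -> ctr[1]=2
Ev 7: PC=5 idx=1 pred=T actual=T -> ctr[1]=3
Ev 8: PC=7 idx=3 pred=T actual=N -> ctr[3]=2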